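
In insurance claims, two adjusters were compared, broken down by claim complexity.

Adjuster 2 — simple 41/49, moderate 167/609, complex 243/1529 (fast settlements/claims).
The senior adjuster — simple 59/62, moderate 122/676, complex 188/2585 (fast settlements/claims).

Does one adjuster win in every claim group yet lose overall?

No

Simple: Adjuster 2 41/49 = 83.7%, the senior adjuster 59/62 = 95.2% → the senior adjuster
Moderate: Adjuster 2 167/609 = 27.4%, the senior adjuster 122/676 = 18.0% → Adjuster 2
Complex: Adjuster 2 243/1529 = 15.9%, the senior adjuster 188/2585 = 7.3% → Adjuster 2
Overall: Adjuster 2 451/2187 = 20.6%, the senior adjuster 369/3323 = 11.1% → Adjuster 2
Neither sweeps: Adjuster 2 wins 2 of 3 groups, the senior adjuster wins 1. Adjuster 2 wins overall but not every group — no Simpson reversal.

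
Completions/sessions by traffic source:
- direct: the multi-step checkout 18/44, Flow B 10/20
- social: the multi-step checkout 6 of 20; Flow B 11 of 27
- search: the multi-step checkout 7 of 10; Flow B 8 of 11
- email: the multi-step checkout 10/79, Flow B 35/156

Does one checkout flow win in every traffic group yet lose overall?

No

Direct: the multi-step checkout 18/44 = 40.9%, Flow B 10/20 = 50.0% → Flow B
Social: the multi-step checkout 6/20 = 30.0%, Flow B 11/27 = 40.7% → Flow B
Search: the multi-step checkout 7/10 = 70.0%, Flow B 8/11 = 72.7% → Flow B
Email: the multi-step checkout 10/79 = 12.7%, Flow B 35/156 = 22.4% → Flow B
Overall: the multi-step checkout 41/153 = 26.8%, Flow B 64/214 = 29.9% → Flow B
Flow B wins overall and in every traffic group — no reversal.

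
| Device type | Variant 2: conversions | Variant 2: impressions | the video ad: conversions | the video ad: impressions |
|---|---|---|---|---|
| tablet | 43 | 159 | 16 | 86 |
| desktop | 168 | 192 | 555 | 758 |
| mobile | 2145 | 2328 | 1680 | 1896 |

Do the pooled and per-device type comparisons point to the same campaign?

Yes

Tablet: Variant 2 43/159 = 27.0%, the video ad 16/86 = 18.6% → Variant 2
Desktop: Variant 2 168/192 = 87.5%, the video ad 555/758 = 73.2% → Variant 2
Mobile: Variant 2 2145/2328 = 92.1%, the video ad 1680/1896 = 88.6% → Variant 2
Overall: Variant 2 2356/2679 = 87.9%, the video ad 2251/2740 = 82.2% → Variant 2
Variant 2 wins overall and in every device group — no reversal.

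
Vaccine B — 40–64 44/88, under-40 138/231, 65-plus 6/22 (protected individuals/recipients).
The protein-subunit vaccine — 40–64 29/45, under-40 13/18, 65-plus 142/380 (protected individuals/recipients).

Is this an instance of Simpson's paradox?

Yes

40–64: Vaccine B 44/88 = 50.0%, the protein-subunit vaccine 29/45 = 64.4% → the protein-subunit vaccine
Under-40: Vaccine B 138/231 = 59.7%, the protein-subunit vaccine 13/18 = 72.2% → the protein-subunit vaccine
65-plus: Vaccine B 6/22 = 27.3%, the protein-subunit vaccine 142/380 = 37.4% → the protein-subunit vaccine
Overall: Vaccine B 188/341 = 55.1%, the protein-subunit vaccine 184/443 = 41.5% → Vaccine B
The protein-subunit vaccine wins each age group but Vaccine B wins overall — the comparison reverses. The protein-subunit vaccine's recipients skew toward 65-plus, which has a lower base rate.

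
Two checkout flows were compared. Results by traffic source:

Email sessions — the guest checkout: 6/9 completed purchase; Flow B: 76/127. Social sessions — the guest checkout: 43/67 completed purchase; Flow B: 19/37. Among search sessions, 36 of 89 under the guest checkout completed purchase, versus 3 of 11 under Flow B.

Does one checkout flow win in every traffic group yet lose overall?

Email: the guest checkout 6/9 = 66.7%, Flow B 76/127 = 59.8% → the guest checkout
Social: the guest checkout 43/67 = 64.2%, Flow B 19/37 = 51.4% → the guest checkout
Search: the guest checkout 36/89 = 40.4%, Flow B 3/11 = 27.3% → the guest checkout
Overall: the guest checkout 85/165 = 51.5%, Flow B 98/175 = 56.0% → Flow B
The guest checkout wins each traffic group but Flow B wins overall — the comparison reverses. The guest checkout's sessions skew toward search, which has a lower base rate.

Yes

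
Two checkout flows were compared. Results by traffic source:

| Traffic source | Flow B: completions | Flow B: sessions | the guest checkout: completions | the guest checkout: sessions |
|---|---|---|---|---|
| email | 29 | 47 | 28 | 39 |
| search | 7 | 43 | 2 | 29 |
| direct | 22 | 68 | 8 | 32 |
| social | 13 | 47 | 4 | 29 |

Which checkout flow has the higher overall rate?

Email: Flow B 29/47 = 61.7%, the guest checkout 28/39 = 71.8% → the guest checkout
Search: Flow B 7/43 = 16.3%, the guest checkout 2/29 = 6.9% → Flow B
Direct: Flow B 22/68 = 32.4%, the guest checkout 8/32 = 25.0% → Flow B
Social: Flow B 13/47 = 27.7%, the guest checkout 4/29 = 13.8% → Flow B
Overall: Flow B 71/205 = 34.6%, the guest checkout 42/129 = 32.6% → Flow B
(Neither sweeps every traffic group, but Flow B has the higher pooled rate.)

Flow B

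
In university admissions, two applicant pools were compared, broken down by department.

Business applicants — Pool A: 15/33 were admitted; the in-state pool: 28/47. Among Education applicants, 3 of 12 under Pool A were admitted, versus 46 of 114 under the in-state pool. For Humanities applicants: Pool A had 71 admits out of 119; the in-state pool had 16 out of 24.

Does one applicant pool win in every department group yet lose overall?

Business: Pool A 15/33 = 45.5%, the in-state pool 28/47 = 59.6% → the in-state pool
Education: Pool A 3/12 = 25.0%, the in-state pool 46/114 = 40.4% → the in-state pool
Humanities: Pool A 71/119 = 59.7%, the in-state pool 16/24 = 66.7% → the in-state pool
Overall: Pool A 89/164 = 54.3%, the in-state pool 90/185 = 48.6% → Pool A
The in-state pool wins each department group but Pool A wins overall — the comparison reverses. The in-state pool's applicants skew toward Education, which has a lower base rate.

Yes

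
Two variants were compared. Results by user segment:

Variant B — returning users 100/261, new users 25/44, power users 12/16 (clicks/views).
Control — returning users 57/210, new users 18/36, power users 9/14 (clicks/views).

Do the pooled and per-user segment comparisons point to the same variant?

Returning users: Variant B 100/261 = 38.3%, Control 57/210 = 27.1% → Variant B
New users: Variant B 25/44 = 56.8%, Control 18/36 = 50.0% → Variant B
Power users: Variant B 12/16 = 75.0%, Control 9/14 = 64.3% → Variant B
Overall: Variant B 137/321 = 42.7%, Control 84/260 = 32.3% → Variant B
Variant B wins overall and in every user group — no reversal.

Yes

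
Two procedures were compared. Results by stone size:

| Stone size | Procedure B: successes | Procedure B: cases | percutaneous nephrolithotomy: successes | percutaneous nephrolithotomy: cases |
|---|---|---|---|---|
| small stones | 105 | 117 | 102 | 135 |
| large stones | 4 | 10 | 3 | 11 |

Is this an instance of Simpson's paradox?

No

Small stones: Procedure B 105/117 = 89.7%, percutaneous nephrolithotomy 102/135 = 75.6% → Procedure B
Large stones: Procedure B 4/10 = 40.0%, percutaneous nephrolithotomy 3/11 = 27.3% → Procedure B
Overall: Procedure B 109/127 = 85.8%, percutaneous nephrolithotomy 105/146 = 71.9% → Procedure B
Procedure B wins overall and in every stone group — no reversal.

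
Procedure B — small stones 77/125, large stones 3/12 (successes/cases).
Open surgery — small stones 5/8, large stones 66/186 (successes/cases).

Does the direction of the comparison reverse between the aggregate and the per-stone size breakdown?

Yes

Small stones: Procedure B 77/125 = 61.6%, open surgery 5/8 = 62.5% → open surgery
Large stones: Procedure B 3/12 = 25.0%, open surgery 66/186 = 35.5% → open surgery
Overall: Procedure B 80/137 = 58.4%, open surgery 71/194 = 36.6% → Procedure B
Open surgery wins each stone group but Procedure B wins overall — the comparison reverses. Open surgery's cases skew toward large stones, which has a lower base rate.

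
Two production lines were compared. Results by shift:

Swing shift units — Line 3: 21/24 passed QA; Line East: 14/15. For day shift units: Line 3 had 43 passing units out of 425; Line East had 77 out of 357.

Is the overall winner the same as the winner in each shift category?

Yes

Swing shift: Line 3 21/24 = 87.5%, Line East 14/15 = 93.3% → Line East
Day shift: Line 3 43/425 = 10.1%, Line East 77/357 = 21.6% → Line East
Overall: Line 3 64/449 = 14.3%, Line East 91/372 = 24.5% → Line East
Line East wins overall and in every shift group — no reversal.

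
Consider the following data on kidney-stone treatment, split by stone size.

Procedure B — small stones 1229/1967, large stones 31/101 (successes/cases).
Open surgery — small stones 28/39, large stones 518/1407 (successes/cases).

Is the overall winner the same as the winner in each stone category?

No

Small stones: Procedure B 1229/1967 = 62.5%, open surgery 28/39 = 71.8% → open surgery
Large stones: Procedure B 31/101 = 30.7%, open surgery 518/1407 = 36.8% → open surgery
Overall: Procedure B 1260/2068 = 60.9%, open surgery 546/1446 = 37.8% → Procedure B
Open surgery wins each stone group but Procedure B wins overall — the comparison reverses. Open surgery's cases skew toward large stones, which has a lower base rate.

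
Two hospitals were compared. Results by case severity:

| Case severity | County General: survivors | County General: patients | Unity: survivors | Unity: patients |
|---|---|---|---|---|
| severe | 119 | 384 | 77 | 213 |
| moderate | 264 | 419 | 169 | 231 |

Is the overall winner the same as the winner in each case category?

Yes

Severe: County General 119/384 = 31.0%, Unity 77/213 = 36.2% → Unity
Moderate: County General 264/419 = 63.0%, Unity 169/231 = 73.2% → Unity
Overall: County General 383/803 = 47.7%, Unity 246/444 = 55.4% → Unity
Unity wins overall and in every case group — no reversal.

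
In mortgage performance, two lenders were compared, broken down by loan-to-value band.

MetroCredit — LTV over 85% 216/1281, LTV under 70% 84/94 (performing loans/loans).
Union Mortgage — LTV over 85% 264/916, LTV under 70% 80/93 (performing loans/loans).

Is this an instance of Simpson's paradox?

LTV over 85%: MetroCredit 216/1281 = 16.9%, Union Mortgage 264/916 = 28.8% → Union Mortgage
LTV under 70%: MetroCredit 84/94 = 89.4%, Union Mortgage 80/93 = 86.0% → MetroCredit
Overall: MetroCredit 300/1375 = 21.8%, Union Mortgage 344/1009 = 34.1% → Union Mortgage
Neither sweeps: MetroCredit wins 1 of 2 groups, Union Mortgage wins 1. Union Mortgage wins overall but not every group — no Simpson reversal.

No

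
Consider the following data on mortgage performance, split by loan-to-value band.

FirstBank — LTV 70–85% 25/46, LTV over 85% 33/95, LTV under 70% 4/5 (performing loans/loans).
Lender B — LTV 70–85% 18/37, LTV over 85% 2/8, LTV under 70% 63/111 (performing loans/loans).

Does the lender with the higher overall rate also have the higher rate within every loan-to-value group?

No

LTV 70–85%: FirstBank 25/46 = 54.3%, Lender B 18/37 = 48.6% → FirstBank
LTV over 85%: FirstBank 33/95 = 34.7%, Lender B 2/8 = 25.0% → FirstBank
LTV under 70%: FirstBank 4/5 = 80.0%, Lender B 63/111 = 56.8% → FirstBank
Overall: FirstBank 62/146 = 42.5%, Lender B 83/156 = 53.2% → Lender B
FirstBank wins each loan-to-value group but Lender B wins overall — the comparison reverses. FirstBank's loans skew toward LTV over 85%, which has a lower base rate.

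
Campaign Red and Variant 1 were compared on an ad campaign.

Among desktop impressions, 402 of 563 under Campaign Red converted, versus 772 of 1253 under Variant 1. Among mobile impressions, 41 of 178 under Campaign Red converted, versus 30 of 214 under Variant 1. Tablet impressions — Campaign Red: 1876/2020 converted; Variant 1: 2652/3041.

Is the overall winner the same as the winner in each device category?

Yes

Desktop: Campaign Red 402/563 = 71.4%, Variant 1 772/1253 = 61.6% → Campaign Red
Mobile: Campaign Red 41/178 = 23.0%, Variant 1 30/214 = 14.0% → Campaign Red
Tablet: Campaign Red 1876/2020 = 92.9%, Variant 1 2652/3041 = 87.2% → Campaign Red
Overall: Campaign Red 2319/2761 = 84.0%, Variant 1 3454/4508 = 76.6% → Campaign Red
Campaign Red wins overall and in every device group — no reversal.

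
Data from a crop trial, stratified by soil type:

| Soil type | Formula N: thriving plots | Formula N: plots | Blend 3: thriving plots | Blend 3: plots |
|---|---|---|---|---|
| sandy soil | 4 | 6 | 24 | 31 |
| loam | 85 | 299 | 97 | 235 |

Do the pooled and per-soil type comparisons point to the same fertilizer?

Sandy soil: Formula N 4/6 = 66.7%, Blend 3 24/31 = 77.4% → Blend 3
Loam: Formula N 85/299 = 28.4%, Blend 3 97/235 = 41.3% → Blend 3
Overall: Formula N 89/305 = 29.2%, Blend 3 121/266 = 45.5% → Blend 3
Blend 3 wins overall and in every soil group — no reversal.

Yes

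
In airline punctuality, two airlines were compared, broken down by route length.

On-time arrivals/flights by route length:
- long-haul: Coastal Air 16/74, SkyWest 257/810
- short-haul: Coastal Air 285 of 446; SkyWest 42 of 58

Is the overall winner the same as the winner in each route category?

No

Long-haul: Coastal Air 16/74 = 21.6%, SkyWest 257/810 = 31.7% → SkyWest
Short-haul: Coastal Air 285/446 = 63.9%, SkyWest 42/58 = 72.4% → SkyWest
Overall: Coastal Air 301/520 = 57.9%, SkyWest 299/868 = 34.4% → Coastal Air
SkyWest wins each route group but Coastal Air wins overall — the comparison reverses. SkyWest's flights skew toward long-haul, which has a lower base rate.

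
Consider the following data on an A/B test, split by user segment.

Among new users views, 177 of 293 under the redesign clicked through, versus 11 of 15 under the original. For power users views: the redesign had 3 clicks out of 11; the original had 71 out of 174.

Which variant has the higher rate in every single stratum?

the original

New users: the redesign 177/293 = 60.4%, the original 11/15 = 73.3% → the original
Power users: the redesign 3/11 = 27.3%, the original 71/174 = 40.8% → the original
The original has the higher rate in both groups.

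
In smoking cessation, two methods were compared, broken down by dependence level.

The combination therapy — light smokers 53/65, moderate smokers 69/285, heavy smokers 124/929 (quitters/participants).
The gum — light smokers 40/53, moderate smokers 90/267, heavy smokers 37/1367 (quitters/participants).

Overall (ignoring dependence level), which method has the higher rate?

Light smokers: the combination therapy 53/65 = 81.5%, the gum 40/53 = 75.5% → the combination therapy
Moderate smokers: the combination therapy 69/285 = 24.2%, the gum 90/267 = 33.7% → the gum
Heavy smokers: the combination therapy 124/929 = 13.3%, the gum 37/1367 = 2.7% → the combination therapy
Overall: the combination therapy 246/1279 = 19.2%, the gum 167/1687 = 9.9% → the combination therapy
(Neither sweeps every dependence group, but the combination therapy has the higher pooled rate.)

the combination therapy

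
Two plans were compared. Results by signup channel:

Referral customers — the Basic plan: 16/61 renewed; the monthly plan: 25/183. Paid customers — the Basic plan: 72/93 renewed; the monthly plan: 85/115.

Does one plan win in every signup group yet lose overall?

No

Referral: the Basic plan 16/61 = 26.2%, the monthly plan 25/183 = 13.7% → the Basic plan
Paid: the Basic plan 72/93 = 77.4%, the monthly plan 85/115 = 73.9% → the Basic plan
Overall: the Basic plan 88/154 = 57.1%, the monthly plan 110/298 = 36.9% → the Basic plan
The Basic plan wins overall and in every signup group — no reversal.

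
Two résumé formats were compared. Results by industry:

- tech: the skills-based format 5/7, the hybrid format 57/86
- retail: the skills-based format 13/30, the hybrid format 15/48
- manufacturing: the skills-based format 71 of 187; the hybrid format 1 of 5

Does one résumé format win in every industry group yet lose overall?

Tech: the skills-based format 5/7 = 71.4%, the hybrid format 57/86 = 66.3% → the skills-based format
Retail: the skills-based format 13/30 = 43.3%, the hybrid format 15/48 = 31.2% → the skills-based format
Manufacturing: the skills-based format 71/187 = 38.0%, the hybrid format 1/5 = 20.0% → the skills-based format
Overall: the skills-based format 89/224 = 39.7%, the hybrid format 73/139 = 52.5% → the hybrid format
The skills-based format wins each industry group but the hybrid format wins overall — the comparison reverses. The skills-based format's applications skew toward manufacturing, which has a lower base rate.

Yes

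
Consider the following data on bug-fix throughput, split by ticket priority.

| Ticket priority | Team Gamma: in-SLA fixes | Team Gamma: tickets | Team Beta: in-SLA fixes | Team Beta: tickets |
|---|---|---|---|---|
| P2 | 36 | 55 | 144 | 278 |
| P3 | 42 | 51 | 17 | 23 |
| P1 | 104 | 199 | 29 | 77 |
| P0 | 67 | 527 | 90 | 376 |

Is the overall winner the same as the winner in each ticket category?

P2: Team Gamma 36/55 = 65.5%, Team Beta 144/278 = 51.8% → Team Gamma
P3: Team Gamma 42/51 = 82.4%, Team Beta 17/23 = 73.9% → Team Gamma
P1: Team Gamma 104/199 = 52.3%, Team Beta 29/77 = 37.7% → Team Gamma
P0: Team Gamma 67/527 = 12.7%, Team Beta 90/376 = 23.9% → Team Beta
Overall: Team Gamma 249/832 = 29.9%, Team Beta 280/754 = 37.1% → Team Beta
Neither sweeps: Team Gamma wins 3 of 4 groups, Team Beta wins 1. Team Beta wins overall but not every group — no Simpson reversal.

No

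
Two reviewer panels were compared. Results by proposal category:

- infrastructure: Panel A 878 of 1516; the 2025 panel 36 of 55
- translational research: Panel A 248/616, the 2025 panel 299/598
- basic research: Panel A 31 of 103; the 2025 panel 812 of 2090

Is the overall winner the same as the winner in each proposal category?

No

Infrastructure: Panel A 878/1516 = 57.9%, the 2025 panel 36/55 = 65.5% → the 2025 panel
Translational research: Panel A 248/616 = 40.3%, the 2025 panel 299/598 = 50.0% → the 2025 panel
Basic research: Panel A 31/103 = 30.1%, the 2025 panel 812/2090 = 38.9% → the 2025 panel
Overall: Panel A 1157/2235 = 51.8%, the 2025 panel 1147/2743 = 41.8% → Panel A
The 2025 panel wins each proposal group but Panel A wins overall — the comparison reverses. The 2025 panel's proposals skew toward basic research, which has a lower base rate.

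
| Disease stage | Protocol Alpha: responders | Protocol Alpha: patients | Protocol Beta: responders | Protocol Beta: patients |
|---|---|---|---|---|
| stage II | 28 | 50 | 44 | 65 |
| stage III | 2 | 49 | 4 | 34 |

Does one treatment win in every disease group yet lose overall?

Stage II: Protocol Alpha 28/50 = 56.0%, Protocol Beta 44/65 = 67.7% → Protocol Beta
Stage III: Protocol Alpha 2/49 = 4.1%, Protocol Beta 4/34 = 11.8% → Protocol Beta
Overall: Protocol Alpha 30/99 = 30.3%, Protocol Beta 48/99 = 48.5% → Protocol Beta
Protocol Beta wins overall and in every disease group — no reversal.

No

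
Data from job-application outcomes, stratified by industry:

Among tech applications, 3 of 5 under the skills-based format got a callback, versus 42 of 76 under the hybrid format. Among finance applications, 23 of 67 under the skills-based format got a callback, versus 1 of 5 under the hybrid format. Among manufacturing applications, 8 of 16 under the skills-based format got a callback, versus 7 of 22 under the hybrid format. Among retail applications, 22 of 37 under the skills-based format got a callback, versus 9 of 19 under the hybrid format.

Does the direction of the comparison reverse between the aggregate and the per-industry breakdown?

Yes

Tech: the skills-based format 3/5 = 60.0%, the hybrid format 42/76 = 55.3% → the skills-based format
Finance: the skills-based format 23/67 = 34.3%, the hybrid format 1/5 = 20.0% → the skills-based format
Manufacturing: the skills-based format 8/16 = 50.0%, the hybrid format 7/22 = 31.8% → the skills-based format
Retail: the skills-based format 22/37 = 59.5%, the hybrid format 9/19 = 47.4% → the skills-based format
Overall: the skills-based format 56/125 = 44.8%, the hybrid format 59/122 = 48.4% → the hybrid format
The skills-based format wins each industry group but the hybrid format wins overall — the comparison reverses. The skills-based format's applications skew toward finance, which has a lower base rate.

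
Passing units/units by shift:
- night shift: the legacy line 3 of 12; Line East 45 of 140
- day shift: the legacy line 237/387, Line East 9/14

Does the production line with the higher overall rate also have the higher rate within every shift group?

No

Night shift: the legacy line 3/12 = 25.0%, Line East 45/140 = 32.1% → Line East
Day shift: the legacy line 237/387 = 61.2%, Line East 9/14 = 64.3% → Line East
Overall: the legacy line 240/399 = 60.2%, Line East 54/154 = 35.1% → the legacy line
Line East wins each shift group but the legacy line wins overall — the comparison reverses. Line East's units skew toward night shift, which has a lower base rate.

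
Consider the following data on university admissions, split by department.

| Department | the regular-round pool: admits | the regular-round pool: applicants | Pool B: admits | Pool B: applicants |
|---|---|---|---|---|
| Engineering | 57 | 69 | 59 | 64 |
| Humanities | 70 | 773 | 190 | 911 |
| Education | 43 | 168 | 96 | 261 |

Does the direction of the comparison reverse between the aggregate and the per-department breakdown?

No

Engineering: the regular-round pool 57/69 = 82.6%, Pool B 59/64 = 92.2% → Pool B
Humanities: the regular-round pool 70/773 = 9.1%, Pool B 190/911 = 20.9% → Pool B
Education: the regular-round pool 43/168 = 25.6%, Pool B 96/261 = 36.8% → Pool B
Overall: the regular-round pool 170/1010 = 16.8%, Pool B 345/1236 = 27.9% → Pool B
Pool B wins overall and in every department group — no reversal.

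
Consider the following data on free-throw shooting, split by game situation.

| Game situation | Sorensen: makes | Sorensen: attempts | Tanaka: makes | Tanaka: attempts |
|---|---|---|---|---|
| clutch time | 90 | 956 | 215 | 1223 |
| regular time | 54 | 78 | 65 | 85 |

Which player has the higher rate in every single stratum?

Clutch time: Sorensen 90/956 = 9.4%, Tanaka 215/1223 = 17.6% → Tanaka
Regular time: Sorensen 54/78 = 69.2%, Tanaka 65/85 = 76.5% → Tanaka
Tanaka has the higher rate in both groups.

Tanaka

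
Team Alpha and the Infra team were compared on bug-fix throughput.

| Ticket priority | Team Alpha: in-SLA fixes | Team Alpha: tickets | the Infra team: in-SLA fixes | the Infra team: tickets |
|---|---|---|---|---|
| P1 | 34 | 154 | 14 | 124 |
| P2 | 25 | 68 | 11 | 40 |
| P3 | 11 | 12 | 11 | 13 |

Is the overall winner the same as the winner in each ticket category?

Yes

P1: Team Alpha 34/154 = 22.1%, the Infra team 14/124 = 11.3% → Team Alpha
P2: Team Alpha 25/68 = 36.8%, the Infra team 11/40 = 27.5% → Team Alpha
P3: Team Alpha 11/12 = 91.7%, the Infra team 11/13 = 84.6% → Team Alpha
Overall: Team Alpha 70/234 = 29.9%, the Infra team 36/177 = 20.3% → Team Alpha
Team Alpha wins overall and in every ticket group — no reversal.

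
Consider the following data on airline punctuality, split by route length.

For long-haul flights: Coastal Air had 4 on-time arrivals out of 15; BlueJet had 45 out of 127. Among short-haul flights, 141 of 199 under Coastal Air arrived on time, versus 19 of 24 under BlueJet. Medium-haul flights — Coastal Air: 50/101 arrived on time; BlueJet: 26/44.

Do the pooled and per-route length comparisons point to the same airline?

Long-haul: Coastal Air 4/15 = 26.7%, BlueJet 45/127 = 35.4% → BlueJet
Short-haul: Coastal Air 141/199 = 70.9%, BlueJet 19/24 = 79.2% → BlueJet
Medium-haul: Coastal Air 50/101 = 49.5%, BlueJet 26/44 = 59.1% → BlueJet
Overall: Coastal Air 195/315 = 61.9%, BlueJet 90/195 = 46.2% → Coastal Air
BlueJet wins each route group but Coastal Air wins overall — the comparison reverses. BlueJet's flights skew toward long-haul, which has a lower base rate.

No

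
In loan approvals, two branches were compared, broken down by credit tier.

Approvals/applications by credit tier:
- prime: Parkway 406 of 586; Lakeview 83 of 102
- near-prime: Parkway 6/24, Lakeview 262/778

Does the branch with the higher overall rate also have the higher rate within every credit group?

Prime: Parkway 406/586 = 69.3%, Lakeview 83/102 = 81.4% → Lakeview
Near-prime: Parkway 6/24 = 25.0%, Lakeview 262/778 = 33.7% → Lakeview
Overall: Parkway 412/610 = 67.5%, Lakeview 345/880 = 39.2% → Parkway
Lakeview wins each credit group but Parkway wins overall — the comparison reverses. Lakeview's applications skew toward near-prime, which has a lower base rate.

No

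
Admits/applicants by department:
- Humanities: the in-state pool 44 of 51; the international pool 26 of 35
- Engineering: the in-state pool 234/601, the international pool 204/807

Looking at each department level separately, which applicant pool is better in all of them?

the in-state pool

Humanities: the in-state pool 44/51 = 86.3%, the international pool 26/35 = 74.3% → the in-state pool
Engineering: the in-state pool 234/601 = 38.9%, the international pool 204/807 = 25.3% → the in-state pool
The in-state pool has the higher rate in both groups.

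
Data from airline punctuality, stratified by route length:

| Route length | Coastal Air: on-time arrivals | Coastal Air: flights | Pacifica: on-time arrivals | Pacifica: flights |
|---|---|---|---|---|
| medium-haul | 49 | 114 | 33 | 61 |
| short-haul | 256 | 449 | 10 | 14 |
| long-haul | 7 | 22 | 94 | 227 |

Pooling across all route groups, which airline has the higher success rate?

Coastal Air

Medium-haul: Coastal Air 49/114 = 43.0%, Pacifica 33/61 = 54.1% → Pacifica
Short-haul: Coastal Air 256/449 = 57.0%, Pacifica 10/14 = 71.4% → Pacifica
Long-haul: Coastal Air 7/22 = 31.8%, Pacifica 94/227 = 41.4% → Pacifica
Overall: Coastal Air 312/585 = 53.3%, Pacifica 137/302 = 45.4% → Coastal Air
(Pacifica wins every route group but Coastal Air wins overall — Pacifica's flights skew toward the low-rate long-haul group.)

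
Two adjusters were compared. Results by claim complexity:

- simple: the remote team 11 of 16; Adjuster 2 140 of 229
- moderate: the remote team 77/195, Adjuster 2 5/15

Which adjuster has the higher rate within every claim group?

Simple: the remote team 11/16 = 68.8%, Adjuster 2 140/229 = 61.1% → the remote team
Moderate: the remote team 77/195 = 39.5%, Adjuster 2 5/15 = 33.3% → the remote team
The remote team has the higher rate in both groups.

the remote team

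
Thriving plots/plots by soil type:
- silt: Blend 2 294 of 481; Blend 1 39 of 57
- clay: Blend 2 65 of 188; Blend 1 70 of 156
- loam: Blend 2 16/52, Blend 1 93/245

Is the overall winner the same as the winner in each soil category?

Silt: Blend 2 294/481 = 61.1%, Blend 1 39/57 = 68.4% → Blend 1
Clay: Blend 2 65/188 = 34.6%, Blend 1 70/156 = 44.9% → Blend 1
Loam: Blend 2 16/52 = 30.8%, Blend 1 93/245 = 38.0% → Blend 1
Overall: Blend 2 375/721 = 52.0%, Blend 1 202/458 = 44.1% → Blend 2
Blend 1 wins each soil group but Blend 2 wins overall — the comparison reverses. Blend 1's plots skew toward loam, which has a lower base rate.

No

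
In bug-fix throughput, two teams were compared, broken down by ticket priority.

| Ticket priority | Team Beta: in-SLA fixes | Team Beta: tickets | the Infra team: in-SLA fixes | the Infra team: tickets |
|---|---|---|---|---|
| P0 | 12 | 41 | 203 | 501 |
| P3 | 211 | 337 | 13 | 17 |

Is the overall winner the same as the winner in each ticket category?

P0: Team Beta 12/41 = 29.3%, the Infra team 203/501 = 40.5% → the Infra team
P3: Team Beta 211/337 = 62.6%, the Infra team 13/17 = 76.5% → the Infra team
Overall: Team Beta 223/378 = 59.0%, the Infra team 216/518 = 41.7% → Team Beta
The Infra team wins each ticket group but Team Beta wins overall — the comparison reverses. The Infra team's tickets skew toward P0, which has a lower base rate.

No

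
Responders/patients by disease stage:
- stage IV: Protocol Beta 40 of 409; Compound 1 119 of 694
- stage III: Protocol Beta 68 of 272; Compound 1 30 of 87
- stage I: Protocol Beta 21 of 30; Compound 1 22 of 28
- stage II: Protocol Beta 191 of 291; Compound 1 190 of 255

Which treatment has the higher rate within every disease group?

Stage IV: Protocol Beta 40/409 = 9.8%, Compound 1 119/694 = 17.1% → Compound 1
Stage III: Protocol Beta 68/272 = 25.0%, Compound 1 30/87 = 34.5% → Compound 1
Stage I: Protocol Beta 21/30 = 70.0%, Compound 1 22/28 = 78.6% → Compound 1
Stage II: Protocol Beta 191/291 = 65.6%, Compound 1 190/255 = 74.5% → Compound 1
Compound 1 has the higher rate in all 4 groups.

Compound 1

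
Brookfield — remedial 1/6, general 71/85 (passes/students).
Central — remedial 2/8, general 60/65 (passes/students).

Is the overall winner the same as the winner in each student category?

Remedial: Brookfield 1/6 = 16.7%, Central 2/8 = 25.0% → Central
General: Brookfield 71/85 = 83.5%, Central 60/65 = 92.3% → Central
Overall: Brookfield 72/91 = 79.1%, Central 62/73 = 84.9% → Central
Central wins overall and in every student group — no reversal.

Yes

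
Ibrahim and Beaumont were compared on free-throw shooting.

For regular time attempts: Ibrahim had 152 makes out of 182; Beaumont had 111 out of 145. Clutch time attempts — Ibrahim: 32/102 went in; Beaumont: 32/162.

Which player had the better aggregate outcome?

Regular time: Ibrahim 152/182 = 83.5%, Beaumont 111/145 = 76.6% → Ibrahim
Clutch time: Ibrahim 32/102 = 31.4%, Beaumont 32/162 = 19.8% → Ibrahim
Overall: Ibrahim 184/284 = 64.8%, Beaumont 143/307 = 46.6% → Ibrahim

Ibrahim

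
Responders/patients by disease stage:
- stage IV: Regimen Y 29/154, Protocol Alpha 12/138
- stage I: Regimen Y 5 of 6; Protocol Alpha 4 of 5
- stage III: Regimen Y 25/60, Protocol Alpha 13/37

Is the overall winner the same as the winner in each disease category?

Yes

Stage IV: Regimen Y 29/154 = 18.8%, Protocol Alpha 12/138 = 8.7% → Regimen Y
Stage I: Regimen Y 5/6 = 83.3%, Protocol Alpha 4/5 = 80.0% → Regimen Y
Stage III: Regimen Y 25/60 = 41.7%, Protocol Alpha 13/37 = 35.1% → Regimen Y
Overall: Regimen Y 59/220 = 26.8%, Protocol Alpha 29/180 = 16.1% → Regimen Y
Regimen Y wins overall and in every disease group — no reversal.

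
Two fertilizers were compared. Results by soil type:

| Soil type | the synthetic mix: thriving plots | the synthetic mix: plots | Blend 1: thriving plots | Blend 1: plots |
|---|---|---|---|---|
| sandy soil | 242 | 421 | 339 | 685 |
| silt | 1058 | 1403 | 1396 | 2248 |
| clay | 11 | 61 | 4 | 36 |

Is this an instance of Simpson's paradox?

No

Sandy soil: the synthetic mix 242/421 = 57.5%, Blend 1 339/685 = 49.5% → the synthetic mix
Silt: the synthetic mix 1058/1403 = 75.4%, Blend 1 1396/2248 = 62.1% → the synthetic mix
Clay: the synthetic mix 11/61 = 18.0%, Blend 1 4/36 = 11.1% → the synthetic mix
Overall: the synthetic mix 1311/1885 = 69.5%, Blend 1 1739/2969 = 58.6% → the synthetic mix
The synthetic mix wins overall and in every soil group — no reversal.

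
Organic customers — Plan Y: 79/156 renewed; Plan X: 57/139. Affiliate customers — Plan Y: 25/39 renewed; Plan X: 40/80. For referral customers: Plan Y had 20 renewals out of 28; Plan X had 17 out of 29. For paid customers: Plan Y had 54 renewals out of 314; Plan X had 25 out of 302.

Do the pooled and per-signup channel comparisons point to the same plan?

Yes

Organic: Plan Y 79/156 = 50.6%, Plan X 57/139 = 41.0% → Plan Y
Affiliate: Plan Y 25/39 = 64.1%, Plan X 40/80 = 50.0% → Plan Y
Referral: Plan Y 20/28 = 71.4%, Plan X 17/29 = 58.6% → Plan Y
Paid: Plan Y 54/314 = 17.2%, Plan X 25/302 = 8.3% → Plan Y
Overall: Plan Y 178/537 = 33.1%, Plan X 139/550 = 25.3% → Plan Y
Plan Y wins overall and in every signup group — no reversal.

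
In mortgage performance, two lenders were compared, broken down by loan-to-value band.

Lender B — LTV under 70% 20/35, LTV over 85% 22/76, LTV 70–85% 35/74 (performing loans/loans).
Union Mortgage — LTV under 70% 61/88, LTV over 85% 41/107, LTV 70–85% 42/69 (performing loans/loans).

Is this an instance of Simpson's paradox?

LTV under 70%: Lender B 20/35 = 57.1%, Union Mortgage 61/88 = 69.3% → Union Mortgage
LTV over 85%: Lender B 22/76 = 28.9%, Union Mortgage 41/107 = 38.3% → Union Mortgage
LTV 70–85%: Lender B 35/74 = 47.3%, Union Mortgage 42/69 = 60.9% → Union Mortgage
Overall: Lender B 77/185 = 41.6%, Union Mortgage 144/264 = 54.5% → Union Mortgage
Union Mortgage wins overall and in every loan-to-value group — no reversal.

No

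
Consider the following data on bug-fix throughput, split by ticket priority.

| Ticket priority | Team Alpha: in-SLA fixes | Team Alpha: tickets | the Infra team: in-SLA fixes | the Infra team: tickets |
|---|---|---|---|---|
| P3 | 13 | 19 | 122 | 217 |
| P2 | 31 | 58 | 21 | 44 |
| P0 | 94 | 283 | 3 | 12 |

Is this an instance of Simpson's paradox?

Yes

P3: Team Alpha 13/19 = 68.4%, the Infra team 122/217 = 56.2% → Team Alpha
P2: Team Alpha 31/58 = 53.4%, the Infra team 21/44 = 47.7% → Team Alpha
P0: Team Alpha 94/283 = 33.2%, the Infra team 3/12 = 25.0% → Team Alpha
Overall: Team Alpha 138/360 = 38.3%, the Infra team 146/273 = 53.5% → the Infra team
Team Alpha wins each ticket group but the Infra team wins overall — the comparison reverses. Team Alpha's tickets skew toward P0, which has a lower base rate.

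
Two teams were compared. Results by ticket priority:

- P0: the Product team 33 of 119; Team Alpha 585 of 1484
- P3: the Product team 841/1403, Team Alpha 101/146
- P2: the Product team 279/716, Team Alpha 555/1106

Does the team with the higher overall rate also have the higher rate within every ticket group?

No

P0: the Product team 33/119 = 27.7%, Team Alpha 585/1484 = 39.4% → Team Alpha
P3: the Product team 841/1403 = 59.9%, Team Alpha 101/146 = 69.2% → Team Alpha
P2: the Product team 279/716 = 39.0%, Team Alpha 555/1106 = 50.2% → Team Alpha
Overall: the Product team 1153/2238 = 51.5%, Team Alpha 1241/2736 = 45.4% → the Product team
Team Alpha wins each ticket group but the Product team wins overall — the comparison reverses. Team Alpha's tickets skew toward P0, which has a lower base rate.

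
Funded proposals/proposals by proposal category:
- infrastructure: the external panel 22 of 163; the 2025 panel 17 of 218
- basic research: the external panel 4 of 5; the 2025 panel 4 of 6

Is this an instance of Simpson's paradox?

No

Infrastructure: the external panel 22/163 = 13.5%, the 2025 panel 17/218 = 7.8% → the external panel
Basic research: the external panel 4/5 = 80.0%, the 2025 panel 4/6 = 66.7% → the external panel
Overall: the external panel 26/168 = 15.5%, the 2025 panel 21/224 = 9.4% → the external panel
The external panel wins overall and in every proposal group — no reversal.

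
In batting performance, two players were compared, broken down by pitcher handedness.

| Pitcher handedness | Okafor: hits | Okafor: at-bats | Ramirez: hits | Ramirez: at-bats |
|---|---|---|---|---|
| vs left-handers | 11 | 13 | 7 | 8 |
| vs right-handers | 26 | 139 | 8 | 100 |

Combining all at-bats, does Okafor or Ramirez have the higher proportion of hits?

Vs left-handers: Okafor 11/13 = 84.6%, Ramirez 7/8 = 87.5% → Ramirez
Vs right-handers: Okafor 26/139 = 18.7%, Ramirez 8/100 = 8.0% → Okafor
Overall: Okafor 37/152 = 24.3%, Ramirez 15/108 = 13.9% → Okafor
(Neither sweeps every pitcher group, but Okafor has the higher pooled rate.)

Okafor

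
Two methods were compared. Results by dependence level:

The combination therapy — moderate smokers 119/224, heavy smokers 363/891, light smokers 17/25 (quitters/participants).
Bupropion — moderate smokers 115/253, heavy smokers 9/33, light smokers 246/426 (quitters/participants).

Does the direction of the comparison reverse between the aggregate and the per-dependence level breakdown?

Yes

Moderate smokers: the combination therapy 119/224 = 53.1%, bupropion 115/253 = 45.5% → the combination therapy
Heavy smokers: the combination therapy 363/891 = 40.7%, bupropion 9/33 = 27.3% → the combination therapy
Light smokers: the combination therapy 17/25 = 68.0%, bupropion 246/426 = 57.7% → the combination therapy
Overall: the combination therapy 499/1140 = 43.8%, bupropion 370/712 = 52.0% → bupropion
The combination therapy wins each dependence group but bupropion wins overall — the comparison reverses. The combination therapy's participants skew toward heavy smokers, which has a lower base rate.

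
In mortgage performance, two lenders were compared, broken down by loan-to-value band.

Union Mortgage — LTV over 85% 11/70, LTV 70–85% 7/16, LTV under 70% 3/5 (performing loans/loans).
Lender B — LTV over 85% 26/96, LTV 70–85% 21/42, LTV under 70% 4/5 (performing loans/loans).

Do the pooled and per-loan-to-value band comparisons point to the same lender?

LTV over 85%: Union Mortgage 11/70 = 15.7%, Lender B 26/96 = 27.1% → Lender B
LTV 70–85%: Union Mortgage 7/16 = 43.8%, Lender B 21/42 = 50.0% → Lender B
LTV under 70%: Union Mortgage 3/5 = 60.0%, Lender B 4/5 = 80.0% → Lender B
Overall: Union Mortgage 21/91 = 23.1%, Lender B 51/143 = 35.7% → Lender B
Lender B wins overall and in every loan-to-value group — no reversal.

Yes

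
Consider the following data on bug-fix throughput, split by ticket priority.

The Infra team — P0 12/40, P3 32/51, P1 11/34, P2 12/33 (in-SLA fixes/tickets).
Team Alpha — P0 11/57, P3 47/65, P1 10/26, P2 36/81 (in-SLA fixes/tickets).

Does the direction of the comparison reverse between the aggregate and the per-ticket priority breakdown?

P0: the Infra team 12/40 = 30.0%, Team Alpha 11/57 = 19.3% → the Infra team
P3: the Infra team 32/51 = 62.7%, Team Alpha 47/65 = 72.3% → Team Alpha
P1: the Infra team 11/34 = 32.4%, Team Alpha 10/26 = 38.5% → Team Alpha
P2: the Infra team 12/33 = 36.4%, Team Alpha 36/81 = 44.4% → Team Alpha
Overall: the Infra team 67/158 = 42.4%, Team Alpha 104/229 = 45.4% → Team Alpha
Neither sweeps: the Infra team wins 1 of 4 groups, Team Alpha wins 3. Team Alpha wins overall but not every group — no Simpson reversal.

No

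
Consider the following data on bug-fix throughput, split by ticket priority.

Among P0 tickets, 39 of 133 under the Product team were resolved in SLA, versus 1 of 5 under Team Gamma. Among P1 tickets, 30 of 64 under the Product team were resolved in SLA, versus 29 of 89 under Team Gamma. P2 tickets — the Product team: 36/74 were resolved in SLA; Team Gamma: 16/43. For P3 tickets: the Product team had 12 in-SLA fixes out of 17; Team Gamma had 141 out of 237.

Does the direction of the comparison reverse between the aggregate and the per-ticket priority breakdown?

P0: the Product team 39/133 = 29.3%, Team Gamma 1/5 = 20.0% → the Product team
P1: the Product team 30/64 = 46.9%, Team Gamma 29/89 = 32.6% → the Product team
P2: the Product team 36/74 = 48.6%, Team Gamma 16/43 = 37.2% → the Product team
P3: the Product team 12/17 = 70.6%, Team Gamma 141/237 = 59.5% → the Product team
Overall: the Product team 117/288 = 40.6%, Team Gamma 187/374 = 50.0% → Team Gamma
The Product team wins each ticket group but Team Gamma wins overall — the comparison reverses. The Product team's tickets skew toward P0, which has a lower base rate.

Yes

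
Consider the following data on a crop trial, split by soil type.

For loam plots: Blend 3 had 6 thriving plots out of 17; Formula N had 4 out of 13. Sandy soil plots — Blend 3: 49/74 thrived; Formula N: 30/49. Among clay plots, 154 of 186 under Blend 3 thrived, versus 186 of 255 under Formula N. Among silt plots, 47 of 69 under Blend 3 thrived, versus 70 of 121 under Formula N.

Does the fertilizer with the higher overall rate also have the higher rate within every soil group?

Yes

Loam: Blend 3 6/17 = 35.3%, Formula N 4/13 = 30.8% → Blend 3
Sandy soil: Blend 3 49/74 = 66.2%, Formula N 30/49 = 61.2% → Blend 3
Clay: Blend 3 154/186 = 82.8%, Formula N 186/255 = 72.9% → Blend 3
Silt: Blend 3 47/69 = 68.1%, Formula N 70/121 = 57.9% → Blend 3
Overall: Blend 3 256/346 = 74.0%, Formula N 290/438 = 66.2% → Blend 3
Blend 3 wins overall and in every soil group — no reversal.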